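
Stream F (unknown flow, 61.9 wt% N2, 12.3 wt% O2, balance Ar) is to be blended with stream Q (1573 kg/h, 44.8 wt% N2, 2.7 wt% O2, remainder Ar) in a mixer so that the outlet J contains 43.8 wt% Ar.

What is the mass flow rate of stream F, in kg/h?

Let F be the unknown flow. Total out = 1573 + F.
Ar balance: 825.83 + 0.258·F = 0.438·(1573 + F)
(0.258 − 0.438)·F = 0.438×1573 − 825.83 = -136.85
F = -136.85 / -0.180 = 760.28 kg/h

760.3 kg/h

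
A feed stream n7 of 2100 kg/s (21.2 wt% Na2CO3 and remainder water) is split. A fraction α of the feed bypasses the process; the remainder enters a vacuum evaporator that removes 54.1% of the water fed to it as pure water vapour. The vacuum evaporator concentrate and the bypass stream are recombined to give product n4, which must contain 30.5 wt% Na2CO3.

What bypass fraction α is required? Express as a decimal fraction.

All 2100×0.212 = 445.2 kg/s of Na2CO3 reaches n4, so n4 = 445.2/0.305 = 1459.7 kg/s and vapour = 640.33 kg/s.
The evaporator receives (1−α)·2100 of feed at 0.788 water and removes 0.541 of that water:
0.541×0.788×(1−α)×2100 = 640.33
(1−α) = 640.33/895.25 = 0.7153;  α = 0.2847.

0.285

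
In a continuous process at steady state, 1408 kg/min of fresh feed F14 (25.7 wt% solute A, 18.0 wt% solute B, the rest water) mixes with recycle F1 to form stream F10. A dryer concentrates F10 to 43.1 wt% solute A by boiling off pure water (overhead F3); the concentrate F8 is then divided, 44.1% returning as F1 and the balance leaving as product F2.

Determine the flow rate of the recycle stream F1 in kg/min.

662.3 kg/min

Overall solute A balance (none leaves overhead): solute A in fresh feed = solute A in product, i.e. 1408×0.257 = (1−0.441)·F8·0.431.
F8 = 361.86/(0.431×0.559) = 1501.9 kg/min.
Recycle F1 = 0.441×1501.9 = 662.35 kg/min.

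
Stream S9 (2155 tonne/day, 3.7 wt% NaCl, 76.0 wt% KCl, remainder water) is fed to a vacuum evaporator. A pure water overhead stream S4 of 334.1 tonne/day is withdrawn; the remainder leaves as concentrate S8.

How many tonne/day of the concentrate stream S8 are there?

1821 tonne/day

Concentrate = 2155 − 334.1 = 1820.9 tonne/day.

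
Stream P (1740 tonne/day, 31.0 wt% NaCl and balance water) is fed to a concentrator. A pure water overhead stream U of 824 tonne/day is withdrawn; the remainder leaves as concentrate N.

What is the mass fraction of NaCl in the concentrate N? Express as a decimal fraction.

0.5889

NaCl is not removed: 1740×0.310 = 539.4 tonne/day of NaCl enters N.
Concentrate = 1740 − 824 = 916 tonne/day.
Mass fraction = 539.4/916 = 0.5889.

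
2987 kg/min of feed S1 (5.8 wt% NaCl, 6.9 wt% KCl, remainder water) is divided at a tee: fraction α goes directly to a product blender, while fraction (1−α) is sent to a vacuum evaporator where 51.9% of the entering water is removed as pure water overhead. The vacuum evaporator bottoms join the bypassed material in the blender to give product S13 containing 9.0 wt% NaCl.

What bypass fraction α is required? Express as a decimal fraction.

0.215

All 2987×0.058 = 173.25 kg/min of NaCl reaches S13, so S13 = 173.25/0.090 = 1925 kg/min and vapour = 1062 kg/min.
The evaporator receives (1−α)·2987 of feed at 0.873 water and removes 0.519 of that water:
0.519×0.873×(1−α)×2987 = 1062
(1−α) = 1062/1353.4 = 0.7847;  α = 0.2153.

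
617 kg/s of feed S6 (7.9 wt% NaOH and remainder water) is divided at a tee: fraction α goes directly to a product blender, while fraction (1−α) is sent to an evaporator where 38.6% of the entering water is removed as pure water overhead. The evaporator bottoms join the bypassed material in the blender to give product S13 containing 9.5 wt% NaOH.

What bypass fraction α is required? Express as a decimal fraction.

All 617×0.079 = 48.743 kg/s of NaOH reaches S13, so S13 = 48.743/0.095 = 513.08 kg/s and vapour = 103.92 kg/s.
The evaporator receives (1−α)·617 of feed at 0.921 water and removes 0.386 of that water:
0.386×0.921×(1−α)×617 = 103.92
(1−α) = 103.92/219.35 = 0.4738;  α = 0.5262.

0.526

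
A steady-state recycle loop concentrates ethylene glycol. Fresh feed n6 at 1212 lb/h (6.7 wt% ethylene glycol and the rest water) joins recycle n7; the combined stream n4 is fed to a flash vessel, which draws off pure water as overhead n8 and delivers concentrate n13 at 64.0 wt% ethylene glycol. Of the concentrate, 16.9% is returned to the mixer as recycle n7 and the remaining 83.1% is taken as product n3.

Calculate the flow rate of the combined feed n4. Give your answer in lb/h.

Overall ethylene glycol balance (none leaves overhead): ethylene glycol in fresh feed = ethylene glycol in product, i.e. 1212×0.067 = (1−0.169)·n13·0.640.
n13 = 81.204/(0.640×0.831) = 152.69 lb/h.
Recycle n7 = 0.169×152.69 = 25.804 lb/h.
Combined feed n4 = 1212 + 25.804 = 1237.8 lb/h.

1238 lb/h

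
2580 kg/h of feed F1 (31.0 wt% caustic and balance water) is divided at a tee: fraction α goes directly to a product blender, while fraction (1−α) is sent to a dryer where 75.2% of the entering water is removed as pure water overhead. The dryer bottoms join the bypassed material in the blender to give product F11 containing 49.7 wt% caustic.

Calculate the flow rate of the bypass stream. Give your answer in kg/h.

709.2 kg/h

All 2580×0.310 = 799.8 kg/h of caustic reaches F11, so F11 = 799.8/0.497 = 1609.3 kg/h and vapour = 970.74 kg/h.
The evaporator receives (1−α)·2580 of feed at 0.690 water and removes 0.752 of that water:
0.752×0.690×(1−α)×2580 = 970.74
(1−α) = 970.74/1338.7 = 0.7251;  α = 0.2749.
Bypass flow = 0.2749×2580 = 709.15 kg/h.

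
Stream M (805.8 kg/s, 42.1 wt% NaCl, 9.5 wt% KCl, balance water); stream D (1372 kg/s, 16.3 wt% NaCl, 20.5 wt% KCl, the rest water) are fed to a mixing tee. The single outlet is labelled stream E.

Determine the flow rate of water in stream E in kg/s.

1257 kg/s

water out = water in = 805.8×0.484 + 1372×0.632 = 1257.1 kg/s.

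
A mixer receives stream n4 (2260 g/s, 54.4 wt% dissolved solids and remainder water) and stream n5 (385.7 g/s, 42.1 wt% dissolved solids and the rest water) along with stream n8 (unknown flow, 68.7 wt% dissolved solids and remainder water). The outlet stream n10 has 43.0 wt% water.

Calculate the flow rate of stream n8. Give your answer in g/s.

Let n8 be the unknown flow. Total out = 2645.7 + n8.
water balance: 1253.9 + 0.313·n8 = 0.430·(2645.7 + n8)
(0.313 − 0.430)·n8 = 0.430×2645.7 − 1253.9 = -116.23
n8 = -116.23 / -0.117 = 993.41 g/s

993.4 g/s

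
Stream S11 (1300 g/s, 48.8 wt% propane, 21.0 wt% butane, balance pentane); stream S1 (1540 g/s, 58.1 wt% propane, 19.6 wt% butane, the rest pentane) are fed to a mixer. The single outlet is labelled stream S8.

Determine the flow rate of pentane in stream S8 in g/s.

736 g/s

pentane out = pentane in = 1300×0.302 + 1540×0.223 = 736.02 g/s.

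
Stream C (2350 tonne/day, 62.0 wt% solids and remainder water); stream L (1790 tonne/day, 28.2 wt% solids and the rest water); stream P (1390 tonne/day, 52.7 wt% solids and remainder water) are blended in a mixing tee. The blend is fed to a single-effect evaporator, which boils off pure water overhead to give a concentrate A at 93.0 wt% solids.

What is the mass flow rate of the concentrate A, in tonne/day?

solids entering = 2350×0.620 + 1790×0.282 + 1390×0.527 = 2694.3 tonne/day.
All solids reports to A, so A = 2694.3/0.930 = 2897.1 tonne/day.

2897 tonne/day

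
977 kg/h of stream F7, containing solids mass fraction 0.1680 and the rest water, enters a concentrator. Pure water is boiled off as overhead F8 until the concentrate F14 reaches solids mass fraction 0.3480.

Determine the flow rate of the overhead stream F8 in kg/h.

solids is conserved: 977×0.168 = 164.14 kg/h all reports to the concentrate.
Concentrate = 164.14/(target fraction) = 471.66 kg/h.
Overhead = 977 − 471.66 = 505.34 kg/h.

505.3 kg/h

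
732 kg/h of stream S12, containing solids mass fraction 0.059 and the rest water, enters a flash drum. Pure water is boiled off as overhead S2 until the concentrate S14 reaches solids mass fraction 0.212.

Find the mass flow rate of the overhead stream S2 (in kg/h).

528.3 kg/h

solids is conserved: 732×0.059 = 43.188 kg/h all reports to the concentrate.
Concentrate = 43.188/(target fraction) = 203.72 kg/h.
Overhead = 732 − 203.72 = 528.28 kg/h.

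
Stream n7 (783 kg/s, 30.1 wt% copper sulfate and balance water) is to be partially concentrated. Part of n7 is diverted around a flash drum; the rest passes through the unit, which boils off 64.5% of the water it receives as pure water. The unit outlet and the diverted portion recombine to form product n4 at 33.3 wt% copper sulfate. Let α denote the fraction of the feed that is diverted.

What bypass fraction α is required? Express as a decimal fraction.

All 783×0.301 = 235.68 kg/s of copper sulfate reaches n4, so n4 = 235.68/0.333 = 707.76 kg/s and vapour = 75.243 kg/s.
The evaporator receives (1−α)·783 of feed at 0.699 water and removes 0.645 of that water:
0.645×0.699×(1−α)×783 = 75.243
(1−α) = 75.243/353.02 = 0.2131;  α = 0.7869.

0.787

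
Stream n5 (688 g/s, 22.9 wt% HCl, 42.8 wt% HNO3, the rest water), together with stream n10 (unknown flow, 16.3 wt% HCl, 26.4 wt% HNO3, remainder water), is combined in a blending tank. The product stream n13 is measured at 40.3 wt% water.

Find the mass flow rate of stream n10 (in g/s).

242.8 g/s

Let n10 be the unknown flow. Total out = 688 + n10.
water balance: 235.98 + 0.573·n10 = 0.403·(688 + n10)
(0.573 − 0.403)·n10 = 0.403×688 − 235.98 = 41.28
n10 = 41.28 / 0.170 = 242.82 g/s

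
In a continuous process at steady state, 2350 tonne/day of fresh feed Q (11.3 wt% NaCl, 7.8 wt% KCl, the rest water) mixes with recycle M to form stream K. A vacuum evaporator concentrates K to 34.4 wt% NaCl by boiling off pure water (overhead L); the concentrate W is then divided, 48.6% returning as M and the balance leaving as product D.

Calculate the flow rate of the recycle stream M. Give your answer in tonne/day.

Overall NaCl balance (none leaves overhead): NaCl in fresh feed = NaCl in product, i.e. 2350×0.113 = (1−0.486)·W·0.344.
W = 265.55/(0.344×0.514) = 1501.8 tonne/day.
Recycle M = 0.486×1501.8 = 729.9 tonne/day.

729.9 tonne/day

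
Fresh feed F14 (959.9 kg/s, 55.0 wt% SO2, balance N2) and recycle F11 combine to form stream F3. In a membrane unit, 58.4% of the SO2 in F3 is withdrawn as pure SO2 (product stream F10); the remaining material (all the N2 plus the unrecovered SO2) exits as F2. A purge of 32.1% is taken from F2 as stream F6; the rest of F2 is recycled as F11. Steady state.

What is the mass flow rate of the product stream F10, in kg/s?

SO2 in F3: m_A = 959.9×0.550 + (1−0.321)·(1−0.584)·m_A, so m_A = 527.95/0.7175 = 735.77 kg/s.
Product F10 = 0.584×735.77 = 429.69 kg/s.

429.7 kg/s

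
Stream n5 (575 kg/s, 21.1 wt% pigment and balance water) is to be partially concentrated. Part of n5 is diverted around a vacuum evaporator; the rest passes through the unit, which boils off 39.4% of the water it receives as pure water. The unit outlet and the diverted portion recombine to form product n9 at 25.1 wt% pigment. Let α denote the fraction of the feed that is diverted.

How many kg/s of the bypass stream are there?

All 575×0.211 = 121.33 kg/s of pigment reaches n9, so n9 = 121.33/0.251 = 483.37 kg/s and vapour = 91.633 kg/s.
The evaporator receives (1−α)·575 of feed at 0.789 water and removes 0.394 of that water:
0.394×0.789×(1−α)×575 = 91.633
(1−α) = 91.633/178.75 = 0.5126;  α = 0.4874.
Bypass flow = 0.4874×575 = 280.23 kg/s.

280.2 kg/s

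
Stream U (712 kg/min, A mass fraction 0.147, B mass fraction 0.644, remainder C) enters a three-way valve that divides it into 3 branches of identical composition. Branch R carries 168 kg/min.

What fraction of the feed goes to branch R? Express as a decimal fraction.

0.236

Fraction to R = 168/712 = 0.2360.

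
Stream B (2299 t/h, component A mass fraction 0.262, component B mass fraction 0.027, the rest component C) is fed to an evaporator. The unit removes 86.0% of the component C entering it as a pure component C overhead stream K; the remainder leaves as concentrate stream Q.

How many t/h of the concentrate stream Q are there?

component C entering = 2299×0.711 = 1634.6 t/h; overhead removed = 0.860×1634.6 = 1405.7 t/h.
Concentrate = 2299 − 1405.7 = 893.25 t/h.

893.3 t/h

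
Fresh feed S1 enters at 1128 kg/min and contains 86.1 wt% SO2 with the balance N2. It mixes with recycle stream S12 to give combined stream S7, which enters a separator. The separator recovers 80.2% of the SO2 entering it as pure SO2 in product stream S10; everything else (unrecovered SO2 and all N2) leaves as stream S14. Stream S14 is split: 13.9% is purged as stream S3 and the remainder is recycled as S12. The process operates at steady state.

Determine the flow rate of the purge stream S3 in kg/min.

N2 enters only via S1 and leaves only via the purge: 1128×0.139 = 0.139×(N2 in S14), and the separator passes all N2, so N2 in S7 = N2 in S14 = 1128 kg/min.
SO2 in S7: m_A = 1128×0.861 + (1−0.139)·(1−0.802)·m_A, so m_A = 971.21/0.8295 = 1170.8 kg/min.
S14 = (1−0.802)×1170.8 + 1128 = 1359.8 kg/min.
Purge S3 = 0.139×1359.8 = 189.01 kg/min.

189 kg/min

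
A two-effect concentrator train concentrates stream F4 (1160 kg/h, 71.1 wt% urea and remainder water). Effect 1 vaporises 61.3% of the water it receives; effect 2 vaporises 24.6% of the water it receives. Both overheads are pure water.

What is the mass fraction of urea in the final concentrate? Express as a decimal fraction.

0.8940

water in feed = 1160×0.289 = 335.24 kg/h.
After stage 1: water left = (1−0.613)×335.24 = 129.74; stream total = 954.5 kg/h.
After stage 2: water left = (1−0.246)×129.74 = 97.822; final concentrate = 922.58 kg/h.
urea fraction = 824.76/922.58 = 0.8940.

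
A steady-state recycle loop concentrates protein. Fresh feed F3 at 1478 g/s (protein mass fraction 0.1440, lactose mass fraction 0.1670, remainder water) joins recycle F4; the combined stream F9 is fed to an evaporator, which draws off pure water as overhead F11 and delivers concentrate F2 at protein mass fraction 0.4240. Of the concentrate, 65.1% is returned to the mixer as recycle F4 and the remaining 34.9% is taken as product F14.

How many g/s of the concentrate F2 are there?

1438 g/s

Overall protein balance (none leaves overhead): protein in fresh feed = protein in product, i.e. 1478×0.144 = (1−0.651)·F2·0.424.
F2 = 212.83/(0.424×0.349) = 1438.3 g/s.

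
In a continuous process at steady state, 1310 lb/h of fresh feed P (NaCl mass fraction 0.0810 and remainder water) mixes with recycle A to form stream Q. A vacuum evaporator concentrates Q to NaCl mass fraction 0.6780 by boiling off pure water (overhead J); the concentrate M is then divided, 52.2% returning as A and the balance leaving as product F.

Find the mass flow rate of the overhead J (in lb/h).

1153 lb/h

Overall NaCl balance (none leaves overhead): NaCl in fresh feed = NaCl in product, i.e. 1310×0.081 = (1−0.522)·M·0.678.
M = 106.11/(0.678×0.478) = 327.42 lb/h.
Recycle A = 0.522×327.42 = 170.91 lb/h.
Combined feed Q = 1310 + 170.91 = 1480.9 lb/h.
Overhead J = Q − M = 1480.9 − 327.42 = 1153.5 lb/h.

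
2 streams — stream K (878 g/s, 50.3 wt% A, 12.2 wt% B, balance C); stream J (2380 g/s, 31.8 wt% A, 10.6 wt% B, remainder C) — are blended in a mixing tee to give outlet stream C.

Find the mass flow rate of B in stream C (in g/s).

359.4 g/s

B out = B in = 878×0.122 + 2380×0.106 = 359.4 g/s.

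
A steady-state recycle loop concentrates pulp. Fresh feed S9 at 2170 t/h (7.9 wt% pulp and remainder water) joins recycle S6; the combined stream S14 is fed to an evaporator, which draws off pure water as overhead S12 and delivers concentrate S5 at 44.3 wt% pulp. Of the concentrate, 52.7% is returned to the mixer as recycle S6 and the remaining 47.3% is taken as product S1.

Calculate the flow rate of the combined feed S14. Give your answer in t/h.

2601 t/h

Overall pulp balance (none leaves overhead): pulp in fresh feed = pulp in product, i.e. 2170×0.079 = (1−0.527)·S5·0.443.
S5 = 171.43/(0.443×0.473) = 818.13 t/h.
Recycle S6 = 0.527×818.13 = 431.15 t/h.
Combined feed S14 = 2170 + 431.15 = 2601.2 t/h.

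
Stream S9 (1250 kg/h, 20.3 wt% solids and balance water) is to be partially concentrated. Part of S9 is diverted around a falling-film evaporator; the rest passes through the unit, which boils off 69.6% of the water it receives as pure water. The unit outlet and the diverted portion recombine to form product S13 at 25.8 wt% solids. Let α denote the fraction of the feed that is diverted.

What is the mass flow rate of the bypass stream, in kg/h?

769.6 kg/h

All 1250×0.203 = 253.75 kg/h of solids reaches S13, so S13 = 253.75/0.258 = 983.53 kg/h and vapour = 266.47 kg/h.
The evaporator receives (1−α)·1250 of feed at 0.797 water and removes 0.696 of that water:
0.696×0.797×(1−α)×1250 = 266.47
(1−α) = 266.47/693.39 = 0.3843;  α = 0.6157.
Bypass flow = 0.6157×1250 = 769.62 kg/h.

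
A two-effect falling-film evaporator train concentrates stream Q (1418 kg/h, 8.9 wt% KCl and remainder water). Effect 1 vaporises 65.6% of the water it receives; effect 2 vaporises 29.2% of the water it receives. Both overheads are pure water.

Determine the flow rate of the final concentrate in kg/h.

water in feed = 1418×0.911 = 1291.8 kg/h.
After stage 1: water left = (1−0.656)×1291.8 = 444.38; stream total = 570.58 kg/h.
After stage 2: water left = (1−0.292)×444.38 = 314.62; final concentrate = 440.82 kg/h.

440.8 kg/h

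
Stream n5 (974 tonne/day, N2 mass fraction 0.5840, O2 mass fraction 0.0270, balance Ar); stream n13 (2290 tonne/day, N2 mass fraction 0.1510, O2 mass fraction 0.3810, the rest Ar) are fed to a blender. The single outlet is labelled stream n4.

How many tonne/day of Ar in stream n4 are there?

Ar out = Ar in = 974×0.389 + 2290×0.468 = 1450.6 tonne/day.

1451 tonne/day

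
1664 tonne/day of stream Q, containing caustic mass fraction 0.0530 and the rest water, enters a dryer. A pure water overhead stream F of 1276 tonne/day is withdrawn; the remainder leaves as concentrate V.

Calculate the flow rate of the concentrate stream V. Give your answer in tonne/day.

388 tonne/day

Concentrate = 1664 − 1276 = 388 tonne/day.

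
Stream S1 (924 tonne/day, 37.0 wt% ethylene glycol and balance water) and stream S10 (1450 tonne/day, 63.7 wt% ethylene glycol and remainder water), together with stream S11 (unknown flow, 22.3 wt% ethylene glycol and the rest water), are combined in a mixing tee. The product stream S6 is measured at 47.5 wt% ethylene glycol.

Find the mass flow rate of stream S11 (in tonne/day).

Let S11 be the unknown flow. Total out = 2374 + S11.
ethylene glycol balance: 1265.5 + 0.223·S11 = 0.475·(2374 + S11)
(0.223 − 0.475)·S11 = 0.475×2374 − 1265.5 = -137.88
S11 = -137.88 / -0.252 = 547.14 tonne/day

547.1 tonne/day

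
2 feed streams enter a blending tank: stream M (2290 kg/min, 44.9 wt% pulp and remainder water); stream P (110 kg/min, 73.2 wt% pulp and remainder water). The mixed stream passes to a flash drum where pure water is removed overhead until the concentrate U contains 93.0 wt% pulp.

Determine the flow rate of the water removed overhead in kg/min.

pulp entering = 2290×0.449 + 110×0.732 = 1108.7 kg/min.
All pulp reports to U, so U = 1108.7/0.930 = 1192.2 kg/min.
Total feed = 2400 kg/min; overhead = 2400 − 1192.2 = 1207.8 kg/min.

1208 kg/min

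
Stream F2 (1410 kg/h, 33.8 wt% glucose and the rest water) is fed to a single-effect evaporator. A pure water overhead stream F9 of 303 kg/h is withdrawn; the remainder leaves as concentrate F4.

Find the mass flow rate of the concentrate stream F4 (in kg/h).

Concentrate = 1410 − 303 = 1107 kg/h.

1107 kg/h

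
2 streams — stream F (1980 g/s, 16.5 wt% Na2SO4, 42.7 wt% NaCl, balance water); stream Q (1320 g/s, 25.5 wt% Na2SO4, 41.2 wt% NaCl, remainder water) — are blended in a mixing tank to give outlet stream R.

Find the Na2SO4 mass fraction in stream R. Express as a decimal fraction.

0.201

Total flow out = 1980 + 1320 = 3300 g/s.
Na2SO4 in = 1980×0.165 + 1320×0.255 = 663.3 g/s.
Na2SO4 mass fraction in R = 663.3/3300 = 0.201.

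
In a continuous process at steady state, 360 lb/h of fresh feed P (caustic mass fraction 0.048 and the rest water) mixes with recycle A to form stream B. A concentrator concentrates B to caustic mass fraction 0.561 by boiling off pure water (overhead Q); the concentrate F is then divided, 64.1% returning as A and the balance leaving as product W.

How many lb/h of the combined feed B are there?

Overall caustic balance (none leaves overhead): caustic in fresh feed = caustic in product, i.e. 360×0.048 = (1−0.641)·F·0.561.
F = 17.28/(0.561×0.359) = 85.8 lb/h.
Recycle A = 0.641×85.8 = 54.998 lb/h.
Combined feed B = 360 + 54.998 = 415 lb/h.

415 lb/h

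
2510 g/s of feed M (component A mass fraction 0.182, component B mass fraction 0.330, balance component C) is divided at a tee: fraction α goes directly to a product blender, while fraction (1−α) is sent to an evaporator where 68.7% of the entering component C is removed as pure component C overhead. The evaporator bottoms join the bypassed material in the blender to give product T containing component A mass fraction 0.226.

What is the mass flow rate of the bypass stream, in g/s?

1052 g/s

All 2510×0.182 = 456.82 g/s of component A reaches T, so T = 456.82/0.226 = 2021.3 g/s and vapour = 488.67 g/s.
The evaporator receives (1−α)·2510 of feed at 0.488 component C and removes 0.687 of that component C:
0.687×0.488×(1−α)×2510 = 488.67
(1−α) = 488.67/841.49 = 0.5807;  α = 0.4193.
Bypass flow = 0.4193×2510 = 1052.4 g/s.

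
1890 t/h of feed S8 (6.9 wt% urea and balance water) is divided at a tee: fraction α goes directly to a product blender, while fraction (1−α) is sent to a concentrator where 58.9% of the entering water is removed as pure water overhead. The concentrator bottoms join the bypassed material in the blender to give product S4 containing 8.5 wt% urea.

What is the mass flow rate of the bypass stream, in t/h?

All 1890×0.069 = 130.41 t/h of urea reaches S4, so S4 = 130.41/0.085 = 1534.2 t/h and vapour = 355.76 t/h.
The evaporator receives (1−α)·1890 of feed at 0.931 water and removes 0.589 of that water:
0.589×0.931×(1−α)×1890 = 355.76
(1−α) = 355.76/1036.4 = 0.3433;  α = 0.6567.
Bypass flow = 0.6567×1890 = 1241.2 t/h.

1241 t/h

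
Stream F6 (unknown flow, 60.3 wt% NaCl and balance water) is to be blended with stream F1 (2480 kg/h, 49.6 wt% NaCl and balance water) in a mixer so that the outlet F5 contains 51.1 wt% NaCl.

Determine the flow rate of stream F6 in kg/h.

404.3 kg/h

Let F6 be the unknown flow. Total out = 2480 + F6.
NaCl balance: 1230.1 + 0.603·F6 = 0.511·(2480 + F6)
(0.603 − 0.511)·F6 = 0.511×2480 − 1230.1 = 37.2
F6 = 37.2 / 0.092 = 404.35 kg/h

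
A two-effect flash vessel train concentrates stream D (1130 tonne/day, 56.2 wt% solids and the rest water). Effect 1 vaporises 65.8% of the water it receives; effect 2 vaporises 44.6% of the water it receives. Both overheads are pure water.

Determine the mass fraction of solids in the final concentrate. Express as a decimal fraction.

water in feed = 1130×0.438 = 494.94 tonne/day.
After stage 1: water left = (1−0.658)×494.94 = 169.27; stream total = 804.33 tonne/day.
After stage 2: water left = (1−0.446)×169.27 = 93.775; final concentrate = 728.84 tonne/day.
solids fraction = 635.06/728.84 = 0.871.

0.871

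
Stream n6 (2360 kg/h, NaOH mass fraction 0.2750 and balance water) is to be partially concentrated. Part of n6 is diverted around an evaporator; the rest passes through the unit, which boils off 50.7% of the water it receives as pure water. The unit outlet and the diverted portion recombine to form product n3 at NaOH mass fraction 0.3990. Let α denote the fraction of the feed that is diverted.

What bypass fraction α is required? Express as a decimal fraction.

0.155

All 2360×0.275 = 649 kg/h of NaOH reaches n3, so n3 = 649/0.399 = 1626.6 kg/h and vapour = 733.43 kg/h.
The evaporator receives (1−α)·2360 of feed at 0.725 water and removes 0.507 of that water:
0.507×0.725×(1−α)×2360 = 733.43
(1−α) = 733.43/867.48 = 0.8455;  α = 0.1545.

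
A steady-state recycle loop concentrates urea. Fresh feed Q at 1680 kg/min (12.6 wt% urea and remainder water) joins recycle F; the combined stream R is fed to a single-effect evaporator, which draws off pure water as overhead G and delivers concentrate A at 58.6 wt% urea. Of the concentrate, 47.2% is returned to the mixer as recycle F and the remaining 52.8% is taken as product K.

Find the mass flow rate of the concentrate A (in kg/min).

684.1 kg/min

Overall urea balance (none leaves overhead): urea in fresh feed = urea in product, i.e. 1680×0.126 = (1−0.472)·A·0.586.
A = 211.68/(0.586×0.528) = 684.15 kg/min.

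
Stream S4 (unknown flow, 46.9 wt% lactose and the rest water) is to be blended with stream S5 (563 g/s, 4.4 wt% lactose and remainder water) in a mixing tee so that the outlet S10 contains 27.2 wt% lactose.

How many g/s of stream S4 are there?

Let S4 be the unknown flow. Total out = 563 + S4.
lactose balance: 24.772 + 0.469·S4 = 0.272·(563 + S4)
(0.469 − 0.272)·S4 = 0.272×563 − 24.772 = 128.36
S4 = 128.36 / 0.197 = 651.59 g/s

651.6 g/s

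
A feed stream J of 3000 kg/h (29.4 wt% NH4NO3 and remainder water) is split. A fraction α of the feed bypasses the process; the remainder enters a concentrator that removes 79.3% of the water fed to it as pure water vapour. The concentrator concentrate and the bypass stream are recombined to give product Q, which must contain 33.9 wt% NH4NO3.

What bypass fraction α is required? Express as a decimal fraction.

All 3000×0.294 = 882 kg/h of NH4NO3 reaches Q, so Q = 882/0.339 = 2601.8 kg/h and vapour = 398.23 kg/h.
The evaporator receives (1−α)·3000 of feed at 0.706 water and removes 0.793 of that water:
0.793×0.706×(1−α)×3000 = 398.23
(1−α) = 398.23/1679.6 = 0.2371;  α = 0.7629.

0.763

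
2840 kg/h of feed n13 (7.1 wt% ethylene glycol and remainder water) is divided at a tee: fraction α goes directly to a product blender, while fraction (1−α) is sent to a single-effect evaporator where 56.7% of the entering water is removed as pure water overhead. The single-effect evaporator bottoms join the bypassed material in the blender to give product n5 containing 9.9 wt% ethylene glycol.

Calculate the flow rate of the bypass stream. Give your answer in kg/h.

All 2840×0.071 = 201.64 kg/h of ethylene glycol reaches n5, so n5 = 201.64/0.099 = 2036.8 kg/h and vapour = 803.23 kg/h.
The evaporator receives (1−α)·2840 of feed at 0.929 water and removes 0.567 of that water:
0.567×0.929×(1−α)×2840 = 803.23
(1−α) = 803.23/1496 = 0.5369;  α = 0.4631.
Bypass flow = 0.4631×2840 = 1315.1 kg/h.

1315 kg/h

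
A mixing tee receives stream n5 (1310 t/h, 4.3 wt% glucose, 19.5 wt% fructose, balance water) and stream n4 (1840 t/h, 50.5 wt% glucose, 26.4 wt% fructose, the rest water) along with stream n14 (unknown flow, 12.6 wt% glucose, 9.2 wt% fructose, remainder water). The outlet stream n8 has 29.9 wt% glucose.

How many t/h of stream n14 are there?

Let n14 be the unknown flow. Total out = 3150 + n14.
glucose balance: 985.53 + 0.126·n14 = 0.299·(3150 + n14)
(0.126 − 0.299)·n14 = 0.299×3150 − 985.53 = -43.68
n14 = -43.68 / -0.173 = 252.49 t/h

252.5 t/h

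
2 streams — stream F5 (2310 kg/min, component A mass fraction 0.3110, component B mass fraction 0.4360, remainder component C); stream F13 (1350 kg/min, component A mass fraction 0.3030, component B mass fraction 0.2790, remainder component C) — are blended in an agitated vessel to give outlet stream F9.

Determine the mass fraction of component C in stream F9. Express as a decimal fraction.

Total flow out = 2310 + 1350 = 3660 kg/min.
component C in = 2310×0.253 + 1350×0.418 = 1148.7 kg/min.
component C mass fraction in F9 = 1148.7/3660 = 0.3139.

0.3139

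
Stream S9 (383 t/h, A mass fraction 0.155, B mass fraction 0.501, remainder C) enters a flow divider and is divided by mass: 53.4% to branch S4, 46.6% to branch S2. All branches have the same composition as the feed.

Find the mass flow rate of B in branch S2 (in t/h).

89.42 t/h

Branch S2 total = 0.466×383 = 178.48 t/h.
B in S2 = 0.501×178.48 = 89.417 t/h.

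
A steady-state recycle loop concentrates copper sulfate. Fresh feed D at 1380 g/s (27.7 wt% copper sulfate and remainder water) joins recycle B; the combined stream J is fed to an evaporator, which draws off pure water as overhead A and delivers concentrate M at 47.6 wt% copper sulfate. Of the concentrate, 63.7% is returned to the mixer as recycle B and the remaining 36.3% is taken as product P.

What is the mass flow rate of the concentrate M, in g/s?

2212 g/s

Overall copper sulfate balance (none leaves overhead): copper sulfate in fresh feed = copper sulfate in product, i.e. 1380×0.277 = (1−0.637)·M·0.476.
M = 382.26/(0.476×0.363) = 2212.3 g/s.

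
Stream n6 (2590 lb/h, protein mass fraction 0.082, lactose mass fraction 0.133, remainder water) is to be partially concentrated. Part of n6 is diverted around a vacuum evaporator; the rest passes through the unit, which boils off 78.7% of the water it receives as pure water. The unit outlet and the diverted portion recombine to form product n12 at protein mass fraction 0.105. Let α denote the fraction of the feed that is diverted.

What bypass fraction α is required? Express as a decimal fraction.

0.645

All 2590×0.082 = 212.38 lb/h of protein reaches n12, so n12 = 212.38/0.105 = 2022.7 lb/h and vapour = 567.33 lb/h.
The evaporator receives (1−α)·2590 of feed at 0.785 water and removes 0.787 of that water:
0.787×0.785×(1−α)×2590 = 567.33
(1−α) = 567.33/1600.1 = 0.3546;  α = 0.6454.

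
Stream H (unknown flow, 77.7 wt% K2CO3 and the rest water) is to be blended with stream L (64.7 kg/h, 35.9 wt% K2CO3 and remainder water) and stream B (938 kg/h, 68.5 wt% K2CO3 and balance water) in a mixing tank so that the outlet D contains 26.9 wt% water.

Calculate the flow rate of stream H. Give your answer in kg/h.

Let H be the unknown flow. Total out = 1002.7 + H.
water balance: 336.94 + 0.223·H = 0.269·(1002.7 + H)
(0.223 − 0.269)·H = 0.269×1002.7 − 336.94 = -67.216
H = -67.216 / -0.046 = 1461.2 kg/h

1461 kg/h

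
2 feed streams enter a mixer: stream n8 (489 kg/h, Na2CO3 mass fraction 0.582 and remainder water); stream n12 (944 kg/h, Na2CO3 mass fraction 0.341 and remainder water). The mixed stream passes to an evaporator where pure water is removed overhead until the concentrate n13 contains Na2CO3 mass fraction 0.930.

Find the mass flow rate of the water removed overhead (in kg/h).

Na2CO3 entering = 489×0.582 + 944×0.341 = 606.5 kg/h.
All Na2CO3 reports to n13, so n13 = 606.5/0.930 = 652.15 kg/h.
Total feed = 1433 kg/h; overhead = 1433 − 652.15 = 780.85 kg/h.

780.8 kg/h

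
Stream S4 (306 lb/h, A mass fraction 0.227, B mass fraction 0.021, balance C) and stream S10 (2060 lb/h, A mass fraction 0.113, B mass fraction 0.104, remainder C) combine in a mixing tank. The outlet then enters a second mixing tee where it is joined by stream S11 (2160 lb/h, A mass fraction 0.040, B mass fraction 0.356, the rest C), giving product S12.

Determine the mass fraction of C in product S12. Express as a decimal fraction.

0.695

Overall, product flow = 4526 lb/h.
C in = 306×0.752 + 2060×0.783 + 2160×0.604 = 3147.7 lb/h.
C fraction in S12 = 0.695.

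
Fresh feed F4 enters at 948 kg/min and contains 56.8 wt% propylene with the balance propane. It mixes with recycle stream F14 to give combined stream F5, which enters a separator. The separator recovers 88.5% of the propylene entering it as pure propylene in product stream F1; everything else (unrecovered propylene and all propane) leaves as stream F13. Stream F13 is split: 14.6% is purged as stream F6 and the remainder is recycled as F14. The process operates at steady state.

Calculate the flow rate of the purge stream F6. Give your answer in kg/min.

419.6 kg/min

propane enters only via F4 and leaves only via the purge: 948×0.432 = 0.146×(propane in F13), and the separator passes all propane, so propane in F5 = propane in F13 = 2805 kg/min.
propylene in F5: m_A = 948×0.568 + (1−0.146)·(1−0.885)·m_A, so m_A = 538.46/0.9018 = 597.11 kg/min.
F13 = (1−0.885)×597.11 + 2805 = 2873.7 kg/min.
Purge F6 = 0.146×2873.7 = 419.56 kg/min.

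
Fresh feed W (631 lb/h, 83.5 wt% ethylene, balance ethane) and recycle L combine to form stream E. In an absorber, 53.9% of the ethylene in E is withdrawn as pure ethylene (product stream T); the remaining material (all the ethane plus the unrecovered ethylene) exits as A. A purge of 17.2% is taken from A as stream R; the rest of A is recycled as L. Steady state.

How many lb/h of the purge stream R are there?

171.7 lb/h

ethane enters only via W and leaves only via the purge: 631×0.165 = 0.172×(ethane in A), and the absorber passes all ethane, so ethane in E = ethane in A = 605.32 lb/h.
ethylene in E: m_A = 631×0.835 + (1−0.172)·(1−0.539)·m_A, so m_A = 526.88/0.6183 = 852.16 lb/h.
A = (1−0.539)×852.16 + 605.32 = 998.17 lb/h.
Purge R = 0.172×998.17 = 171.68 lb/h.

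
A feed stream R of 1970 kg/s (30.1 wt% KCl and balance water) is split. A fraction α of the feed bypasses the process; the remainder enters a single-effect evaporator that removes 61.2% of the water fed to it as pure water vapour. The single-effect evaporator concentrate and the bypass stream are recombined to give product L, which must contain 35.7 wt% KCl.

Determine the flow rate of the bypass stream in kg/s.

All 1970×0.301 = 592.97 kg/s of KCl reaches L, so L = 592.97/0.357 = 1661 kg/s and vapour = 309.02 kg/s.
The evaporator receives (1−α)·1970 of feed at 0.699 water and removes 0.612 of that water:
0.612×0.699×(1−α)×1970 = 309.02
(1−α) = 309.02/842.74 = 0.3667;  α = 0.6333.
Bypass flow = 0.6333×1970 = 1247.6 kg/s.

1248 kg/s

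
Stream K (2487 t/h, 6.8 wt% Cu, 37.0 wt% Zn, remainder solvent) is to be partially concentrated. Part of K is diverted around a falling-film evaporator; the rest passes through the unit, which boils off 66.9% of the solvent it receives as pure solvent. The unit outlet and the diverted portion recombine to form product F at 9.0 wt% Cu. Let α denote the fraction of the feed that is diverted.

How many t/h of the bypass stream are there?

870.1 t/h

All 2487×0.068 = 169.12 t/h of Cu reaches F, so F = 169.12/0.090 = 1879.1 t/h and vapour = 607.93 t/h.
The evaporator receives (1−α)·2487 of feed at 0.562 solvent and removes 0.669 of that solvent:
0.669×0.562×(1−α)×2487 = 607.93
(1−α) = 607.93/935.06 = 0.6502;  α = 0.3498.
Bypass flow = 0.3498×2487 = 870.06 t/h.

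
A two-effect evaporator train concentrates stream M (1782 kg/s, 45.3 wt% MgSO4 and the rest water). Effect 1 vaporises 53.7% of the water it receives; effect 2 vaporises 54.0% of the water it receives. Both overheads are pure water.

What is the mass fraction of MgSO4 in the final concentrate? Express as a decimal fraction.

water in feed = 1782×0.547 = 974.75 kg/s.
After stage 1: water left = (1−0.537)×974.75 = 451.31; stream total = 1258.6 kg/s.
After stage 2: water left = (1−0.540)×451.31 = 207.6; final concentrate = 1014.8 kg/s.
MgSO4 fraction = 807.25/1014.8 = 0.795.

0.795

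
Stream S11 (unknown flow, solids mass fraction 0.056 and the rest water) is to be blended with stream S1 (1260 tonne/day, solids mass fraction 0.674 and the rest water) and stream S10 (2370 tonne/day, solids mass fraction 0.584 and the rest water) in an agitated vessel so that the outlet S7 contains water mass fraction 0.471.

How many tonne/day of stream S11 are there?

Let S11 be the unknown flow. Total out = 3630 + S11.
water balance: 1396.7 + 0.944·S11 = 0.471·(3630 + S11)
(0.944 − 0.471)·S11 = 0.471×3630 − 1396.7 = 313.05
S11 = 313.05 / 0.473 = 661.84 tonne/day

661.8 tonne/day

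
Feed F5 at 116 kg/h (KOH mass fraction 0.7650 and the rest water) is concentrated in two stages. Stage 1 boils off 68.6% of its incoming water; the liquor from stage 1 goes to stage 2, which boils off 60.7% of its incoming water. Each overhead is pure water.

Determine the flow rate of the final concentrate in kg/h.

water in feed = 116×0.235 = 27.26 kg/h.
After stage 1: water left = (1−0.686)×27.26 = 8.5596; stream total = 97.3 kg/h.
After stage 2: water left = (1−0.607)×8.5596 = 3.3639; final concentrate = 92.104 kg/h.

92.1 kg/h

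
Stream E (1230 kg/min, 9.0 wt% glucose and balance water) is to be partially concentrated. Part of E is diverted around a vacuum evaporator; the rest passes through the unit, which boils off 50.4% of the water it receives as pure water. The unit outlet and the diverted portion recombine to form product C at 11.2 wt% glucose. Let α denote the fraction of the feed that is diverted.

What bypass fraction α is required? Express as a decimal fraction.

All 1230×0.090 = 110.7 kg/min of glucose reaches C, so C = 110.7/0.112 = 988.39 kg/min and vapour = 241.61 kg/min.
The evaporator receives (1−α)·1230 of feed at 0.910 water and removes 0.504 of that water:
0.504×0.910×(1−α)×1230 = 241.61
(1−α) = 241.61/564.13 = 0.4283;  α = 0.5717.

0.572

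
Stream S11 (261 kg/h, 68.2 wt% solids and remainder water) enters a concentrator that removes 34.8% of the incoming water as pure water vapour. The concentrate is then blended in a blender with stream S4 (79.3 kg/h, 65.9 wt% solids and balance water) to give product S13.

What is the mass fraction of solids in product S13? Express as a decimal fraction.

Vapour removed = 0.348×0.318×261 = 28.883 kg/h; concentrate = 232.12 kg/h.
solids reaching the mixer = 178 (from concentrate) + 79.3×0.659 = 230.26 kg/h.
Product flow = 232.12 + 79.3 = 311.42 kg/h; solids fraction = 0.739.

0.739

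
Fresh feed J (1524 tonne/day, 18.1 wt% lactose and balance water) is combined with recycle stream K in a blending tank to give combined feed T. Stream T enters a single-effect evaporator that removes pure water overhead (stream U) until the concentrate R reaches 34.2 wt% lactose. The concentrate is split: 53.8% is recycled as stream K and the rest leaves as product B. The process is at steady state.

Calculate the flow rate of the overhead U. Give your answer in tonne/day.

717.4 tonne/day

Overall lactose balance (none leaves overhead): lactose in fresh feed = lactose in product, i.e. 1524×0.181 = (1−0.538)·R·0.342.
R = 275.84/(0.342×0.462) = 1745.8 tonne/day.
Recycle K = 0.538×1745.8 = 939.24 tonne/day.
Combined feed T = 1524 + 939.24 = 2463.2 tonne/day.
Overhead U = T − R = 2463.2 − 1745.8 = 717.44 tonne/day.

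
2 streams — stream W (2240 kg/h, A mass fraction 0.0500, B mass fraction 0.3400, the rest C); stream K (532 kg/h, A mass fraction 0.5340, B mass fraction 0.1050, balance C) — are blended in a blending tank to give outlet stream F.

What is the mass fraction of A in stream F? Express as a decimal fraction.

Total flow out = 2240 + 532 = 2772 kg/h.
A in = 2240×0.050 + 532×0.534 = 396.09 kg/h.
A mass fraction in F = 396.09/2772 = 0.1429.

0.1429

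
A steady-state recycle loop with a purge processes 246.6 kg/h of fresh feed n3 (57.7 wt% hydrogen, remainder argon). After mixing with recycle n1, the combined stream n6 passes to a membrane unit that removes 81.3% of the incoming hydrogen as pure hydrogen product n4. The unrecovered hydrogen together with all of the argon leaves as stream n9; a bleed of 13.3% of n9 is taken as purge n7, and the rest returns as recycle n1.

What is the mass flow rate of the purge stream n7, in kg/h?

argon enters only via n3 and leaves only via the purge: 246.6×0.423 = 0.133×(argon in n9), and the membrane unit passes all argon, so argon in n6 = argon in n9 = 784.3 kg/h.
hydrogen in n6: m_A = 246.6×0.577 + (1−0.133)·(1−0.813)·m_A, so m_A = 142.29/0.8379 = 169.82 kg/h.
n9 = (1−0.813)×169.82 + 784.3 = 816.06 kg/h.
Purge n7 = 0.133×816.06 = 108.54 kg/h.

108.5 kg/h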